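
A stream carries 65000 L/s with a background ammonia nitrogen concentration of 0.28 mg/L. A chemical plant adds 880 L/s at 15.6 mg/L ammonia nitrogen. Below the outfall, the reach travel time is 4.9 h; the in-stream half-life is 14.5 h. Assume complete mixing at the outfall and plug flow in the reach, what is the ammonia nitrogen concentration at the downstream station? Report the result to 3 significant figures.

0.383 mg/L

Flow-weighted average: C = (65000·0.2800 + 880.0·15.60) / 65880 = 31930/65880 = 0.4846 mg/L.
Half-life 14.5 h → k = ln 2 / 14.5 = 0.04780 h⁻¹ = 1.147 d⁻¹.
After decay, C = 0.4846 × e^(−kt) = 0.4846 × 0.7912 = 0.3834 mg/L.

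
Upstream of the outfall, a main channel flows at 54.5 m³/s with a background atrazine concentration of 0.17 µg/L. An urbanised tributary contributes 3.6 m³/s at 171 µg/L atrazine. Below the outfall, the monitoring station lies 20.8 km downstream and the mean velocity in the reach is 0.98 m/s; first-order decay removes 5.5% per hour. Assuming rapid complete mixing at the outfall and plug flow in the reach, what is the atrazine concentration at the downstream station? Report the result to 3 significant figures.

Flow-weighted average: C = (54.50·0.1700 + 3.600·171.0) / 58.10 = 624.9/58.10 = 10.75 µg/L.
Travel time t = 20.8·1000 / 0.98 = 21220 s = 5.896 h.
5.5%/h lost → k = −ln(1 − 0.055) = 0.05657 h⁻¹.
Applying C = C₀e^(−kt): 10.75 × 0.7164 = 7.705 µg/L.

7.70 µg/L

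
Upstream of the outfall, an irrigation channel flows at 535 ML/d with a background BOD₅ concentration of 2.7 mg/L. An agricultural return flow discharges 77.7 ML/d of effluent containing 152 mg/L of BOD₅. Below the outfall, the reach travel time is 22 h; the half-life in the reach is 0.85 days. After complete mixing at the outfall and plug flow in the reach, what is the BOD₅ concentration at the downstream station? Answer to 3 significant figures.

10.2 mg/L

Flow-weighted average: C = (535.0·2.700 + 77.70·152.0) / 612.7 = 13250/612.7 = 21.63 mg/L.
Half-life 0.85 d → k = ln 2 / 0.85 = 0.8155 d⁻¹.
Decay over the reach: 21.63·exp(−kt) = 21.63·0.4735 = 10.24 mg/L.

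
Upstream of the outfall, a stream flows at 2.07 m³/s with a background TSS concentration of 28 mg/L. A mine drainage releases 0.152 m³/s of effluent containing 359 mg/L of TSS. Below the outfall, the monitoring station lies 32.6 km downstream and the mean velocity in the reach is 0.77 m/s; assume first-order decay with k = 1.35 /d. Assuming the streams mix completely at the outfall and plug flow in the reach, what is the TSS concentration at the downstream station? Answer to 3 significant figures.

26.1 mg/L

Mixed concentration C = ΣQC/ΣQ = (2.070·28.00 + 0.1520·359.0) / 2.222 = 112.5/2.222 = 50.64 mg/L.
Travel time t = 32.6·1000 / 0.77 = 42340 s = 11.76 h.
Applying C = C₀e^(−kt): 50.64 × 0.5161 = 26.13 mg/L.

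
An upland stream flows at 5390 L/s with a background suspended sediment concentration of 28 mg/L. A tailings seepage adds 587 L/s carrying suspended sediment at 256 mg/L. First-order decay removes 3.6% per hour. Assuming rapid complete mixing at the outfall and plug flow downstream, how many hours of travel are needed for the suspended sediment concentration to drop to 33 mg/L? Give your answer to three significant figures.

11.5 h

Mixed concentration C = ΣQC/ΣQ = (5390·28.00 + 587.0·256.0) / 5977 = 301200/5977 = 50.39 mg/L.
3.6%/h lost → k = −ln(1 − 0.036) = 0.03666 h⁻¹.
50.39·exp(−k·t) = 33 → t = ln(50.39/33)/k = 41570 s = 11.55 h.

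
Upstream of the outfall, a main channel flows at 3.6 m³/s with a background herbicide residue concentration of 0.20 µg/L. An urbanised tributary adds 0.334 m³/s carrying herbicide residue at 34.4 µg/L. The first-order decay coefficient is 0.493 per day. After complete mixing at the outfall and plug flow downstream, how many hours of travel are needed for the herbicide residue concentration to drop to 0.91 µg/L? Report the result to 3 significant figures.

59.7 h

After mixing, C = (3.600·0.2000 + 0.3340·34.40) / 3.934 = 12.21/3.934 = 3.104 µg/L.
3.104·exp(−k·t) = 0.91 → t = ln(3.104/0.91)/k = 215000 s = 59.73 h.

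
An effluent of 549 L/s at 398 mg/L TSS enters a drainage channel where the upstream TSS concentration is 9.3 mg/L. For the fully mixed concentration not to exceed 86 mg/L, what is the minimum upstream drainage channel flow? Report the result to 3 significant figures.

2230 L/s

Set C_mix = 86: (Q·9.300 + 549.0·398.0) / (Q + 549.0) = 86
→ Q = 549.0·(398.0 − 86)/(86 − 9.300) = 2233 L/s.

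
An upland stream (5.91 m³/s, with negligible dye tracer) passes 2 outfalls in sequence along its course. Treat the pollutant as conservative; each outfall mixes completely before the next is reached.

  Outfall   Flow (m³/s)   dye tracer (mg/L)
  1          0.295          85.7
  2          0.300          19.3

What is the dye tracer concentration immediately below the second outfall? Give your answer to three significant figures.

4.78 mg/L

Below outfall 1: Q → 6.205 m³/s, C = (5.910·0 + 0.2950·85.70)/6.205 = 4.074 mg/L.
Below outfall 2: Q → 6.505 m³/s, C = (6.205·4.074 + 0.3000·19.30)/6.505 = 4.777 mg/L.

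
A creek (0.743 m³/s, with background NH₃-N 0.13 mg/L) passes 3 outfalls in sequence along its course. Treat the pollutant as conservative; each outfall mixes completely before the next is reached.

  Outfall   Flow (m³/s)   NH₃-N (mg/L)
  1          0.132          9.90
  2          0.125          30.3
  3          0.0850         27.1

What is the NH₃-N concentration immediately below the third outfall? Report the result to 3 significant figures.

Outfall 1: combined Q = 0.8750 m³/s; C = (0.7430·0.1300 + 0.1320·9.900)/0.8750 = 1.604 mg/L.
Outfall 2: combined Q = 1.000 m³/s; C = (0.8750·1.604 + 0.1250·30.30)/1.000 = 5.191 mg/L.
Outfall 3: combined Q = 1.085 m³/s; C = (1.000·5.191 + 0.08500·27.10)/1.085 = 6.907 mg/L.

6.91 mg/L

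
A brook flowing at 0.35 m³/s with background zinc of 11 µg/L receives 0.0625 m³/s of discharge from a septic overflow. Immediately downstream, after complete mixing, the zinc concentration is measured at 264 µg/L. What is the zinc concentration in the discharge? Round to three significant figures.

1680 µg/L

Mass balance: 0.3500·11.00 + 0.06250·Cₑ = 0.4125·264.0
→ Cₑ = (0.4125·264.0 − 0.3500·11.00) / 0.06250 = 1681 µg/L.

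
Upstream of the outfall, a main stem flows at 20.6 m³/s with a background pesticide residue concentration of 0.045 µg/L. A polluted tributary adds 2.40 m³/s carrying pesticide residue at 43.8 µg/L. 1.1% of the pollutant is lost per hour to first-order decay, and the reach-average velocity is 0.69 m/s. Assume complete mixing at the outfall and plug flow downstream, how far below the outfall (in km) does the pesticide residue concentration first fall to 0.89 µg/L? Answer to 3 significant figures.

369 km

Conservation of mass: C = (20.60·0.04500 + 2.400·43.80) / 23.00 = 106.0/23.00 = 4.611 µg/L.
1.1%/h lost → k = −ln(1 − 0.011) = 0.01106 h⁻¹.
Set 4.611·exp(−k·t) = 0.89 → t = ln(4.611/0.89)/k = 535400 s = 148.7 h.
Distance = v·t = 0.69·535400 = 369400 m = 369.4 km.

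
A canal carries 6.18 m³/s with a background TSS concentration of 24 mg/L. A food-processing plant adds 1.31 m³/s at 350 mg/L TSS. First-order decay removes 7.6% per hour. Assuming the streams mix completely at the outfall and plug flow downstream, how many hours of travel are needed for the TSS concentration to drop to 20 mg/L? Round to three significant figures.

Mixed concentration C = ΣQC/ΣQ = (6.180·24.00 + 1.310·350.0) / 7.490 = 606.8/7.490 = 81.02 mg/L.
7.6%/h lost → k = −ln(1 − 0.076) = 0.07904 h⁻¹.
81.02·exp(−k·t) = 20 → t = ln(81.02/20)/k = 63710 s = 17.70 h.

17.7 h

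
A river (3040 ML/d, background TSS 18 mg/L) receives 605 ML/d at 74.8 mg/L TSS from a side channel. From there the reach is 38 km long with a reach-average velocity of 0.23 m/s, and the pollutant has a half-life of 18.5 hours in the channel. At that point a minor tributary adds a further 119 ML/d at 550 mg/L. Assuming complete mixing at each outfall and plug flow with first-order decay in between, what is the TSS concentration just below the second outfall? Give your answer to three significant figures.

Flow-weighted average: C = (3040·18.00 + 605.0·74.80) / 3645 = 99970/3645 = 27.43 mg/L; combined flow 3645 ML/d.
Travel time t = 38·1000 / 0.23 = 165200 s = 45.89 h.
Half-life 18.5 h → k = ln 2 / 18.5 = 0.03747 h⁻¹ = 0.8992 d⁻¹.
After decay, C = 27.43 × e^(−kt) = 27.43 × 0.1792 = 4.914 mg/L.
Second outfall: C = (3645·4.914 + 119.0·550.0)/3764 = 22.15 mg/L.

22.1 mg/L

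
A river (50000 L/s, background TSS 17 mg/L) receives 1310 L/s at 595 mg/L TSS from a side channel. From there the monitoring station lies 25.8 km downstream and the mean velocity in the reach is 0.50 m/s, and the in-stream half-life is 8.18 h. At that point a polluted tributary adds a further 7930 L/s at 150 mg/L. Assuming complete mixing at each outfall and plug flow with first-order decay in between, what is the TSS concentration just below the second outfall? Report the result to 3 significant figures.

28.2 mg/L

Mixed concentration C = ΣQC/ΣQ = (50000·17.00 + 1310·595.0) / 51310 = 1629000/51310 = 31.76 mg/L; combined flow 51310 L/s.
Travel time t = 25.8·1000 / 0.50 = 51600 s = 14.33 h.
Half-life 8.18 h → k = ln 2 / 8.18 = 0.08474 h⁻¹ = 2.034 d⁻¹.
After decay, C = 31.76 × e^(−kt) = 31.76 × 0.2968 = 9.427 mg/L.
Second outfall: C = (51310·9.427 + 7930·150.0)/59240 = 28.24 mg/L.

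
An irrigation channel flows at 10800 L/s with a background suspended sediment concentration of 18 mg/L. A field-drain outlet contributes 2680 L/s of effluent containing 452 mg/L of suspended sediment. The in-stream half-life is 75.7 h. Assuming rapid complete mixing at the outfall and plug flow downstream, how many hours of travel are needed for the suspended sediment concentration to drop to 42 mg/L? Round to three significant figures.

Mass balance: C = (10800·18.00 + 2680·452.0) / 13480 = 1406000/13480 = 104.3 mg/L.
Half-life 75.7 h → k = ln 2 / 75.7 = 0.009157 h⁻¹ = 0.2198 d⁻¹.
104.3·exp(−k·t) = 42 → t = ln(104.3/42)/k = 357600 s = 99.32 h.

99.3 h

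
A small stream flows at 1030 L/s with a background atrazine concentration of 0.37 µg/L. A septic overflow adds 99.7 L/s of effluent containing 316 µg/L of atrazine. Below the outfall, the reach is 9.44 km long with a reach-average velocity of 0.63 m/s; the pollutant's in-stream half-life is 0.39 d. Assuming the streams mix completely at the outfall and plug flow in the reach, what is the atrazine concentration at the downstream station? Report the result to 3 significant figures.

20.7 µg/L

After mixing, C = (1030·0.3700 + 99.70·316.0) / 1130 = 31890/1130 = 28.23 µg/L.
Travel time t = 9.44·1000 / 0.63 = 14980 s = 4.162 h.
Half-life 0.39 d → k = ln 2 / 0.39 = 1.777 d⁻¹.
First-order decay: C = 28.23·exp(−k·t) = 28.23·0.7347 = 20.74 µg/L.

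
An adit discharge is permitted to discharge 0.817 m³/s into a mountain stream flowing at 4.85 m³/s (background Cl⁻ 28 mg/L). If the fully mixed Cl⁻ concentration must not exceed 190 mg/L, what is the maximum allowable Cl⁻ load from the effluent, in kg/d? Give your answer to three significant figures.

Mass balance at the limit: 4.850·28.00 + 0.8170·Cₑ = 5.667·190 → Cₑ = 1152 mg/L.
Load = 0.8170 m³/s × 1152 g/m³ × 86 400 s/d = 81300 kg/d.

81300 kg/d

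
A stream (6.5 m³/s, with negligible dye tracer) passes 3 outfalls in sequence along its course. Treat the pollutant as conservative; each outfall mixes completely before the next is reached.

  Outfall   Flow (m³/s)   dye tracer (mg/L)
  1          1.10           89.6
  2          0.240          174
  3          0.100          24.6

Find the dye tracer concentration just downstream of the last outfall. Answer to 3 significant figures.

18.0 mg/L

After outfall 1: Q = 6.500 + 1.100 = 7.600 m³/s; C = (6.500·0 + 1.100·89.60)/7.600 = 12.97 mg/L.
After outfall 2: Q = 7.600 + 0.2400 = 7.840 m³/s; C = (7.600·12.97 + 0.2400·174.0)/7.840 = 17.90 mg/L.
After outfall 3: Q = 7.840 + 0.1000 = 7.940 m³/s; C = (7.840·17.90 + 0.1000·24.60)/7.940 = 17.98 mg/L.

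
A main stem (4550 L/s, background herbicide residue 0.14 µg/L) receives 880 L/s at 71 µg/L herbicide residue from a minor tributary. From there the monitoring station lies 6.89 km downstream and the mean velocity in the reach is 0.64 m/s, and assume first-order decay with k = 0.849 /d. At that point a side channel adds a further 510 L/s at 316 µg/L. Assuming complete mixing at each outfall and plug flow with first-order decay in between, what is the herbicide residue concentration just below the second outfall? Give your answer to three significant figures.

36.7 µg/L

Conservation of mass: C = (4550·0.1400 + 880.0·71.00) / 5430 = 63120/5430 = 11.62 µg/L; combined flow 5430 L/s.
Travel time t = 6.89·1000 / 0.64 = 10770 s = 2.990 h.
After decay, C = 11.62 × e^(−kt) = 11.62 × 0.8996 = 10.46 µg/L.
Second outfall: C = (5430·10.46 + 510.0·316.0)/5940 = 36.69 µg/L.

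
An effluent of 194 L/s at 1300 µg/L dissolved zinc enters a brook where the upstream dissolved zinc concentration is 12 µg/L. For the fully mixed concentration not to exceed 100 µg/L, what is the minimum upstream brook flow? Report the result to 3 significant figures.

Set C_mix = 100: (Q·12.00 + 194.0·1300) / (Q + 194.0) = 100
→ Q = 194.0·(1300 − 100)/(100 − 12.00) = 2645 L/s.

2650 L/s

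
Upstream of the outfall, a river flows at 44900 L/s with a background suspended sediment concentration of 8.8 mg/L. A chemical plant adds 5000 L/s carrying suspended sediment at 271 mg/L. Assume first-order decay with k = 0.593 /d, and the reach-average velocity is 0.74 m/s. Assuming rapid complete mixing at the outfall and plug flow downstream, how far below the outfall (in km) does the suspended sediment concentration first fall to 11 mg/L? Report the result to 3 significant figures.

125 km

Flow-weighted average: C = (44900·8.800 + 5000·271.0) / 49900 = 1750000/49900 = 35.07 mg/L.
Set 35.07·exp(−k·t) = 11 → t = ln(35.07/11)/k = 168900 s = 46.93 h.
Distance = v·t = 0.74·168900 = 125000 m = 125.0 km.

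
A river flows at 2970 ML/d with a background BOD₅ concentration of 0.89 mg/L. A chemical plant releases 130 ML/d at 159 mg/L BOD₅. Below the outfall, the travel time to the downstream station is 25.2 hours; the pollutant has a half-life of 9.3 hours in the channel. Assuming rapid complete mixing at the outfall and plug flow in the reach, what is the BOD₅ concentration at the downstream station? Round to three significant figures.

1.15 mg/L

Flow-weighted average: C = (2970·0.8900 + 130.0·159.0) / 3100 = 23310/3100 = 7.520 mg/L.
Half-life 9.3 h → k = ln 2 / 9.3 = 0.07453 h⁻¹ = 1.789 d⁻¹.
After decay, C = 7.520 × e^(−kt) = 7.520 × 0.1529 = 1.150 mg/L.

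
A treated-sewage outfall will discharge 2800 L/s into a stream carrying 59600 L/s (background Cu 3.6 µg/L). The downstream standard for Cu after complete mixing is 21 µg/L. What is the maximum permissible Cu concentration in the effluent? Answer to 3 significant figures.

At the limit, (Qr·Cr + Qe·Cₑ)/(Qr + Qe) = 21:
Cₑ = (62400·21 − 59600·3.600) / 2800 = 391.4 µg/L.

391 µg/L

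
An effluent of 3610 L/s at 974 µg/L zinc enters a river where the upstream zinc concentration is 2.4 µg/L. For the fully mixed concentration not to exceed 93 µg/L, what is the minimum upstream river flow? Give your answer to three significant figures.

35100 L/s

Set C_mix = 93: (Q·2.400 + 3610·974.0) / (Q + 3610) = 93
→ Q = 3610·(974.0 − 93)/(93 − 2.400) = 35100 L/s.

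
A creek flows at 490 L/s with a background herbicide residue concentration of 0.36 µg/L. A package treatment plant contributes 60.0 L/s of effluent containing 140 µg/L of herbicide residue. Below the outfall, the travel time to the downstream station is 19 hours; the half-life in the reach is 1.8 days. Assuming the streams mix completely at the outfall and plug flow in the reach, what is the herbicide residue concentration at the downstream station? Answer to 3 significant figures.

11.5 µg/L

Conservation of mass: C = (490.0·0.3600 + 60.00·140.0) / 550.0 = 8576/550.0 = 15.59 µg/L.
Half-life 1.8 d → k = ln 2 / 1.8 = 0.3851 d⁻¹.
First-order decay: C = 15.59·exp(−k·t) = 15.59·0.7372 = 11.50 µg/L.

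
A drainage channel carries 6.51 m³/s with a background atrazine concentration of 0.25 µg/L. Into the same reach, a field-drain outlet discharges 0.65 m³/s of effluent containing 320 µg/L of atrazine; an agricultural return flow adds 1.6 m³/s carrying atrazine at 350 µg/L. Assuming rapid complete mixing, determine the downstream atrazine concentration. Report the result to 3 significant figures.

87.9 µg/L

Flow-weighted average: C = (6.510·0.2500 + 0.6500·320.0 + 1.600·350.0) / 8.760 = 769.6/8.760 = 87.86 µg/L.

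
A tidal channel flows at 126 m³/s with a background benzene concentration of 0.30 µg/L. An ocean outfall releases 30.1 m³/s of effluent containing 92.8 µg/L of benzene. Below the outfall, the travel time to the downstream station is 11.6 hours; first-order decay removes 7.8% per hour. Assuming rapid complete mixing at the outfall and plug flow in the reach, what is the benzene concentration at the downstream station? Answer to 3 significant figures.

Mass balance: C = (126.0·0.3000 + 30.10·92.80) / 156.1 = 2831/156.1 = 18.14 µg/L.
7.8%/h lost → k = −ln(1 − 0.078) = 0.08121 h⁻¹.
After decay, C = 18.14 × e^(−kt) = 18.14 × 0.3898 = 7.070 µg/L.

7.07 µg/L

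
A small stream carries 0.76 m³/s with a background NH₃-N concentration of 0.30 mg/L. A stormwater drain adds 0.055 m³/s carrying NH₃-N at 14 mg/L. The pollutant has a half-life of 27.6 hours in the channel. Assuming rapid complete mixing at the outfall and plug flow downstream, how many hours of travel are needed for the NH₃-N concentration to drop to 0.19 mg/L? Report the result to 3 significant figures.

74.2 h

After mixing, C = (0.7600·0.3000 + 0.05500·14.00) / 0.8150 = 0.9980/0.8150 = 1.225 mg/L.
Half-life 27.6 h → k = ln 2 / 27.6 = 0.02511 h⁻¹ = 0.6027 d⁻¹.
1.225·exp(−k·t) = 0.19 → t = ln(1.225/0.19)/k = 267100 s = 74.19 h.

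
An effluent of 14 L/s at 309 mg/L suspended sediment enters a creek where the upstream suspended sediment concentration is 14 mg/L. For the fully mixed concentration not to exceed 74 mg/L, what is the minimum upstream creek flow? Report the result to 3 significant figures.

54.8 L/s

Set C_mix = 74: (Q·14.00 + 14.00·309.0) / (Q + 14.00) = 74
→ Q = 14.00·(309.0 − 74)/(74 − 14.00) = 54.83 L/s.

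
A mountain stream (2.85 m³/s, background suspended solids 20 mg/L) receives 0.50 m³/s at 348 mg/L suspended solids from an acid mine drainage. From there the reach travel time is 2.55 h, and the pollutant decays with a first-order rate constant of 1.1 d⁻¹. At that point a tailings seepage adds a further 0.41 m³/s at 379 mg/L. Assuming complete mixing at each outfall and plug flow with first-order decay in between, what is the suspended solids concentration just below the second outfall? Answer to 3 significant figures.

96.0 mg/L

After mixing, C = (2.850·20.00 + 0.5000·348.0) / 3.350 = 231.0/3.350 = 68.96 mg/L; combined flow 3.350 m³/s.
Decay over the reach: 68.96·exp(−kt) = 68.96·0.8897 = 61.35 mg/L.
Second outfall: C = (3.350·61.35 + 0.4100·379.0)/3.760 = 95.99 mg/L.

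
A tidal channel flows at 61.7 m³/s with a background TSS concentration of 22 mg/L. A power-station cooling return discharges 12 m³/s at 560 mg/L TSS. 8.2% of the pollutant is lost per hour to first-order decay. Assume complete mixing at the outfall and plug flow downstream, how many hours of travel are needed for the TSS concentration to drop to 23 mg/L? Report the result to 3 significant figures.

18.2 h

Flow-weighted average: C = (61.70·22.00 + 12.00·560.0) / 73.70 = 8077/73.70 = 109.6 mg/L.
8.2%/h lost → k = −ln(1 − 0.082) = 0.08556 h⁻¹.
109.6·exp(−k·t) = 23 → t = ln(109.6/23)/k = 65700 s = 18.25 h.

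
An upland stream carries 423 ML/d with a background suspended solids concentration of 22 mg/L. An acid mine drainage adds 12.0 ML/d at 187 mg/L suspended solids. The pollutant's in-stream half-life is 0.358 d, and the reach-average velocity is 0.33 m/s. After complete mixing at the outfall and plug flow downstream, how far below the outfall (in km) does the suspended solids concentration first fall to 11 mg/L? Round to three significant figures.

13.0 km

Conservation of mass: C = (423.0·22.00 + 12.00·187.0) / 435.0 = 11550/435.0 = 26.55 mg/L.
Half-life 0.358 d → k = ln 2 / 0.358 = 1.936 d⁻¹.
Set 26.55·exp(−k·t) = 11 → t = ln(26.55/11)/k = 39320 s = 10.92 h.
Distance = v·t = 0.33·39320 = 12980 m = 12.98 km.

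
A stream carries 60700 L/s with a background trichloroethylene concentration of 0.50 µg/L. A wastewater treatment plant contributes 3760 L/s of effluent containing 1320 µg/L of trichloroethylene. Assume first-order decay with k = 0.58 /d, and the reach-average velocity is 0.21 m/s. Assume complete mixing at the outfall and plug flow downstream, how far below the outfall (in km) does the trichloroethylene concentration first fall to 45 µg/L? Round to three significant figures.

17.0 km

Flow-weighted average: C = (60700·0.5000 + 3760·1320) / 64460 = 4994000/64460 = 77.47 µg/L.
Set 77.47·exp(−k·t) = 45 → t = ln(77.47/45)/k = 80920 s = 22.48 h.
Distance = v·t = 0.21·80920 = 16990 m = 16.99 km.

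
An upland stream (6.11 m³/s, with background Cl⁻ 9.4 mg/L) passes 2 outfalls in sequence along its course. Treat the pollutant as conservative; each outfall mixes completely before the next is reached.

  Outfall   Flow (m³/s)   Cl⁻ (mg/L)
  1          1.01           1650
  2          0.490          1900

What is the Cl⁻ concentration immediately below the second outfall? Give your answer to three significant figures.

349 mg/L

After outfall 1: Q = 6.110 + 1.010 = 7.120 m³/s; C = (6.110·9.400 + 1.010·1650)/7.120 = 242.1 mg/L.
After outfall 2: Q = 7.120 + 0.4900 = 7.610 m³/s; C = (7.120·242.1 + 0.4900·1900)/7.610 = 348.9 mg/L.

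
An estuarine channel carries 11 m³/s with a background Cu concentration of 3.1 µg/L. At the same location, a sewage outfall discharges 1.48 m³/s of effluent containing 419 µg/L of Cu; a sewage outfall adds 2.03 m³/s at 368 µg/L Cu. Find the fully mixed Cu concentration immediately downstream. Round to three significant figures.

Conservation of mass: C = (11.00·3.100 + 1.480·419.0 + 2.030·368.0) / 14.51 = 1401/14.51 = 96.57 µg/L.

96.6 µg/L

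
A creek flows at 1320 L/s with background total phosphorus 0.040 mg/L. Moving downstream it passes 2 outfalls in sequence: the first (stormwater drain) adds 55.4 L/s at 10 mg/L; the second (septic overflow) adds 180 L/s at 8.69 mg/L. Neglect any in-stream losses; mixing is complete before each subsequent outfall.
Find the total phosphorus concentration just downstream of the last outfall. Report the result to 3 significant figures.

After outfall 1: Q = 1320 + 55.40 = 1375 L/s; C = (1320·0.04000 + 55.40·10.00)/1375 = 0.4412 mg/L.
After outfall 2: Q = 1375 + 180.0 = 1555 L/s; C = (1375·0.4412 + 180.0·8.690)/1555 = 1.396 mg/L.

1.40 mg/L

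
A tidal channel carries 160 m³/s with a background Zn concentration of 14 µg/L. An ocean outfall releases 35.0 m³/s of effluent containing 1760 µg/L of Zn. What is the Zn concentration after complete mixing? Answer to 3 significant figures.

327 µg/L

Flow-weighted average: C = (160.0·14.00 + 35.00·1760) / 195.0 = 63840/195.0 = 327.4 µg/L.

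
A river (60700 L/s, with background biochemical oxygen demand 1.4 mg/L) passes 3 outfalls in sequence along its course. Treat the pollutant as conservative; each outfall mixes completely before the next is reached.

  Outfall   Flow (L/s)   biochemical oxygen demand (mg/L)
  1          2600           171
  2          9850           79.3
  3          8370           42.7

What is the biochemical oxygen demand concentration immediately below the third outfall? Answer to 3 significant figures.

After outfall 1: Q = 60700 + 2600 = 63300 L/s; C = (60700·1.400 + 2600·171.0)/63300 = 8.366 mg/L.
After outfall 2: Q = 63300 + 9850 = 73150 L/s; C = (63300·8.366 + 9850·79.30)/73150 = 17.92 mg/L.
After outfall 3: Q = 73150 + 8370 = 81520 L/s; C = (73150·17.92 + 8370·42.70)/81520 = 20.46 mg/L.

20.5 mg/L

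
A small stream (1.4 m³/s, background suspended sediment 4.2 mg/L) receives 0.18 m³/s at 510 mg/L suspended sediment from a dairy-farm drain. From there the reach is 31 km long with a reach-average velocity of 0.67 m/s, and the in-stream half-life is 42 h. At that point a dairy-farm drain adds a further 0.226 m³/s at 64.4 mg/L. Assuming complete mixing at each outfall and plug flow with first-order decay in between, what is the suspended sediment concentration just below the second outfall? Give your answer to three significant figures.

51.8 mg/L

Mass balance: C = (1.400·4.200 + 0.1800·510.0) / 1.580 = 97.68/1.580 = 61.82 mg/L; combined flow 1.580 m³/s.
Travel time t = 31·1000 / 0.67 = 46270 s = 12.85 h.
Half-life 42 h → k = ln 2 / 42 = 0.01650 h⁻¹ = 0.3961 d⁻¹.
Applying C = C₀e^(−kt): 61.82 × 0.8089 = 50.01 mg/L.
At the second outfall, C = (1.580·50.01 + 0.2260·64.40) / (1.580 + 0.2260) = 51.81 mg/L.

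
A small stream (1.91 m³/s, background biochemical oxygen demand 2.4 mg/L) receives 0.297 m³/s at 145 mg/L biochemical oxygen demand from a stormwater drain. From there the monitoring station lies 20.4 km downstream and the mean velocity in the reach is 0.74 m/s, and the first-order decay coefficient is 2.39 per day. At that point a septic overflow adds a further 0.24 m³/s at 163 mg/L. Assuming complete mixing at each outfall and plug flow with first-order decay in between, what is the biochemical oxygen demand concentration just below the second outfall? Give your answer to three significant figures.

25.1 mg/L

Mass balance: C = (1.910·2.400 + 0.2970·145.0) / 2.207 = 47.65/2.207 = 21.59 mg/L; combined flow 2.207 m³/s.
Travel time t = 20.4·1000 / 0.74 = 27570 s = 7.658 h.
Decay over the reach: 21.59·exp(−kt) = 21.59·0.4665 = 10.07 mg/L.
At the second outfall, C = (2.207·10.07 + 0.2400·163.0) / (2.207 + 0.2400) = 25.07 mg/L.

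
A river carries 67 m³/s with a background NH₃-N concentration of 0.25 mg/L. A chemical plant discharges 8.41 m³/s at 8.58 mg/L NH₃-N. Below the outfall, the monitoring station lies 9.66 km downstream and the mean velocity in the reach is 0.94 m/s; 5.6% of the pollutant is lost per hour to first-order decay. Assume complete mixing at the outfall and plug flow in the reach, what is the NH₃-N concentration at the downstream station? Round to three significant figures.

1.00 mg/L

Mass balance: C = (67.00·0.2500 + 8.410·8.580) / 75.41 = 88.91/75.41 = 1.179 mg/L.
Travel time t = 9.66·1000 / 0.94 = 10280 s = 2.855 h.
5.6%/h lost → k = −ln(1 − 0.056) = 0.05763 h⁻¹.
Applying C = C₀e^(−kt): 1.179 × 0.8483 = 1.000 mg/L.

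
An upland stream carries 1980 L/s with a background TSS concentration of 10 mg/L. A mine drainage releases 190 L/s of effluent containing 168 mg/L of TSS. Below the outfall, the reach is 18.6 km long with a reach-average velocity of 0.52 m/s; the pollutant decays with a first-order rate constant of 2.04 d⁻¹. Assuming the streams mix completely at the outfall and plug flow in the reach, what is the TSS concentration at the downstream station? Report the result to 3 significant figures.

10.2 mg/L

Conservation of mass: C = (1980·10.00 + 190.0·168.0) / 2170 = 51720/2170 = 23.83 mg/L.
Travel time t = 18.6·1000 / 0.52 = 35770 s = 9.936 h.
Applying C = C₀e^(−kt): 23.83 × 0.4298 = 10.24 mg/L.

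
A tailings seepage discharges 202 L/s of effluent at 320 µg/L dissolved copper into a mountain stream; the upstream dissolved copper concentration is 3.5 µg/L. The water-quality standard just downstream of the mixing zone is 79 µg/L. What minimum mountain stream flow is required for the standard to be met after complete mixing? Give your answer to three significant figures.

645 L/s

Set C_mix = 79: (Q·3.500 + 202.0·320.0) / (Q + 202.0) = 79
→ Q = 202.0·(320.0 − 79)/(79 − 3.500) = 644.8 L/s.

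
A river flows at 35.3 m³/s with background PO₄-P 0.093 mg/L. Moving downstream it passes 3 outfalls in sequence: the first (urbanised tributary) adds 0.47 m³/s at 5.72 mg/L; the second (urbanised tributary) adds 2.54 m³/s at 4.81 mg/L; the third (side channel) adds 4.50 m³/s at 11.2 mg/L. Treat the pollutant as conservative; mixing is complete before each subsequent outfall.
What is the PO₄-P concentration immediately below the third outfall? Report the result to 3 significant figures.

1.60 mg/L

After outfall 1: Q = 35.30 + 0.4700 = 35.77 m³/s; C = (35.30·0.09300 + 0.4700·5.720)/35.77 = 0.1669 mg/L.
After outfall 2: Q = 35.77 + 2.540 = 38.31 m³/s; C = (35.77·0.1669 + 2.540·4.810)/38.31 = 0.4748 mg/L.
After outfall 3: Q = 38.31 + 4.500 = 42.81 m³/s; C = (38.31·0.4748 + 4.500·11.20)/42.81 = 1.602 mg/L.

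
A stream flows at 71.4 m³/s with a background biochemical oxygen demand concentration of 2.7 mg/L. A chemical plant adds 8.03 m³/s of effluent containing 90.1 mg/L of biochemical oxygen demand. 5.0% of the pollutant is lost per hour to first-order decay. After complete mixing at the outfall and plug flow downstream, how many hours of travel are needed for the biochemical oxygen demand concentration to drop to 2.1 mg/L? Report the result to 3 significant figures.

Conservation of mass: C = (71.40·2.700 + 8.030·90.10) / 79.43 = 916.3/79.43 = 11.54 mg/L.
5.0%/h lost → k = −ln(1 − 0.05) = 0.05129 h⁻¹.
11.54·exp(−k·t) = 2.1 → t = ln(11.54/2.1)/k = 119600 s = 33.21 h.

33.2 h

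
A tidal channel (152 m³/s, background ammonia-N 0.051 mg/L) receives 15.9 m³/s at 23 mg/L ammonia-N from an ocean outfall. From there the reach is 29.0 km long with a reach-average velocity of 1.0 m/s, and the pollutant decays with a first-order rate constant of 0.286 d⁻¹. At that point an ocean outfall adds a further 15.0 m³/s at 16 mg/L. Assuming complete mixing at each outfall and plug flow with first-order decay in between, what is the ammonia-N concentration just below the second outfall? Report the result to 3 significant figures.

Mass balance: C = (152.0·0.05100 + 15.90·23.00) / 167.9 = 373.5/167.9 = 2.224 mg/L; combined flow 167.9 m³/s.
Travel time t = 29.0·1000 / 1.0 = 29000 s = 8.056 h.
First-order decay: C = 2.224·exp(−k·t) = 2.224·0.9085 = 2.021 mg/L.
Second outfall: C = (167.9·2.021 + 15.00·16.00)/182.9 = 3.167 mg/L.

3.17 mg/L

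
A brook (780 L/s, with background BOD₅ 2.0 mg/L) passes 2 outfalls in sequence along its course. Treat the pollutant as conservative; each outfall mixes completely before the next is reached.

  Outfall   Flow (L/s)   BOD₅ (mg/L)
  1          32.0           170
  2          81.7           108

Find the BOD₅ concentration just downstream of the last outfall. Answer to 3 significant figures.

Below outfall 1: Q → 812.0 L/s, C = (780.0·2.000 + 32.00·170.0)/812.0 = 8.621 mg/L.
Below outfall 2: Q → 893.7 L/s, C = (812.0·8.621 + 81.70·108.0)/893.7 = 17.71 mg/L.

17.7 mg/L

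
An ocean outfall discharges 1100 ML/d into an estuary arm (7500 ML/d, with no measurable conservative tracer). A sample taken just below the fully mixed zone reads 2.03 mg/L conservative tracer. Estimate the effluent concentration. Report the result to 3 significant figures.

15.9 mg/L

Mass balance: 7500·0 + 1100·Cₑ = 8600·2.030
→ Cₑ = (8600·2.030 − 7500·0) / 1100 = 15.87 mg/L.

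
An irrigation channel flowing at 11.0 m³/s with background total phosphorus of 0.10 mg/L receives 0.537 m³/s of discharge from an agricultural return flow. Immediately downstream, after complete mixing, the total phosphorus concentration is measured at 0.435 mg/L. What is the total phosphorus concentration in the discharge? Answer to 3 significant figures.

Mass balance: 11.00·0.1000 + 0.5370·Cₑ = 11.54·0.4350
→ Cₑ = (11.54·0.4350 − 11.00·0.1000) / 0.5370 = 7.297 mg/L.

7.30 mg/L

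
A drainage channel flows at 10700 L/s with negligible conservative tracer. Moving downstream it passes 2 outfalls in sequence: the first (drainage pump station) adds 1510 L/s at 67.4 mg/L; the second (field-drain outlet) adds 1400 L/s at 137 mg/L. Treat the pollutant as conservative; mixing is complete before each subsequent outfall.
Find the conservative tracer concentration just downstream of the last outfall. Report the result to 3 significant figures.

21.6 mg/L

Below outfall 1: Q → 12210 L/s, C = (10700·0 + 1510·67.40)/12210 = 8.335 mg/L.
Below outfall 2: Q → 13610 L/s, C = (12210·8.335 + 1400·137.0)/13610 = 21.57 mg/L.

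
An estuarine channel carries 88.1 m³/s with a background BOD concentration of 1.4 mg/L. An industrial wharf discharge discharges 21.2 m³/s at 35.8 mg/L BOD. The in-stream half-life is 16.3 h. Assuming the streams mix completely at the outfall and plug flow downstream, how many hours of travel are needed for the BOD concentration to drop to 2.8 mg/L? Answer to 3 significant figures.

24.9 h

Mass balance: C = (88.10·1.400 + 21.20·35.80) / 109.3 = 882.3/109.3 = 8.072 mg/L.
Half-life 16.3 h → k = ln 2 / 16.3 = 0.04252 h⁻¹ = 1.021 d⁻¹.
8.072·exp(−k·t) = 2.8 → t = ln(8.072/2.8)/k = 89640 s = 24.90 h.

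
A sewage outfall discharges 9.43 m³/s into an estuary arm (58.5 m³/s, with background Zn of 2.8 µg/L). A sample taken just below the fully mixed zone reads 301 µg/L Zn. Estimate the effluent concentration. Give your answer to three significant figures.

Mass balance: 58.50·2.800 + 9.430·Cₑ = 67.93·301.0
→ Cₑ = (67.93·301.0 − 58.50·2.800) / 9.430 = 2151 µg/L.

2150 µg/L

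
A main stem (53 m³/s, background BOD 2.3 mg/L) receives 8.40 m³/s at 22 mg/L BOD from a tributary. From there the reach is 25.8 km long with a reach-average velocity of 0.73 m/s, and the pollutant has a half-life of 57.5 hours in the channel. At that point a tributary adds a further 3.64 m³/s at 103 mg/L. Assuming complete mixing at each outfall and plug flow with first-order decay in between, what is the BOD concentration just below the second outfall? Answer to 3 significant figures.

Flow-weighted average: C = (53.00·2.300 + 8.400·22.00) / 61.40 = 306.7/61.40 = 4.995 mg/L; combined flow 61.40 m³/s.
Travel time t = 25.8·1000 / 0.73 = 35340 s = 9.817 h.
Half-life 57.5 h → k = ln 2 / 57.5 = 0.01205 h⁻¹ = 0.2893 d⁻¹.
Applying C = C₀e^(−kt): 4.995 × 0.8884 = 4.438 mg/L.
Second outfall: C = (61.40·4.438 + 3.640·103.0)/65.04 = 9.954 mg/L.

9.95 mg/L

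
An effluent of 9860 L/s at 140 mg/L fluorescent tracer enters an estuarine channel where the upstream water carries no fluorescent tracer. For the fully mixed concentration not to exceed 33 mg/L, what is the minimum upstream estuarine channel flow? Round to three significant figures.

Set C_mix = 33: (Q·0 + 9860·140.0) / (Q + 9860) = 33
→ Q = 9860·(140.0 − 33)/(33 − 0) = 31970 L/s.

32000 L/s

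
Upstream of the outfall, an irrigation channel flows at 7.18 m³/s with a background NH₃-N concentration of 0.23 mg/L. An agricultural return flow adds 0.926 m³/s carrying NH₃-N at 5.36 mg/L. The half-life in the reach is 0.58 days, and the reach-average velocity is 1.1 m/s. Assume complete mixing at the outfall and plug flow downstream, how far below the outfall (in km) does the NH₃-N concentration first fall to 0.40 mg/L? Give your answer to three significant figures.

56.7 km

Mass balance: C = (7.180·0.2300 + 0.9260·5.360) / 8.106 = 6.615/8.106 = 0.8160 mg/L.
Half-life 0.58 d → k = ln 2 / 0.58 = 1.195 d⁻¹.
Set 0.8160·exp(−k·t) = 0.40 → t = ln(0.8160/0.40)/k = 51550 s = 14.32 h.
Distance = v·t = 1.1·51550 = 56700 m = 56.70 km.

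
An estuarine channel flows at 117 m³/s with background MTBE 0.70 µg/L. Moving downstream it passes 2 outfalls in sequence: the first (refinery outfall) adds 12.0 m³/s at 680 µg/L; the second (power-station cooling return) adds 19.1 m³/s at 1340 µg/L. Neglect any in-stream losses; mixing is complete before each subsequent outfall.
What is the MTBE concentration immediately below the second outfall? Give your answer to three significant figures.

228 µg/L

Outfall 1: combined Q = 129.0 m³/s; C = (117.0·0.7000 + 12.00·680.0)/129.0 = 63.89 µg/L.
Outfall 2: combined Q = 148.1 m³/s; C = (129.0·63.89 + 19.10·1340)/148.1 = 228.5 µg/L.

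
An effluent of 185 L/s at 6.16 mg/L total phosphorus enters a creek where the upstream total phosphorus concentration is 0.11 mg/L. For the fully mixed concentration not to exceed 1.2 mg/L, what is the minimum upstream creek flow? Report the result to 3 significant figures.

Set C_mix = 1.2: (Q·0.1100 + 185.0·6.160) / (Q + 185.0) = 1.2
→ Q = 185.0·(6.160 − 1.2)/(1.2 − 0.1100) = 841.8 L/s.

842 L/s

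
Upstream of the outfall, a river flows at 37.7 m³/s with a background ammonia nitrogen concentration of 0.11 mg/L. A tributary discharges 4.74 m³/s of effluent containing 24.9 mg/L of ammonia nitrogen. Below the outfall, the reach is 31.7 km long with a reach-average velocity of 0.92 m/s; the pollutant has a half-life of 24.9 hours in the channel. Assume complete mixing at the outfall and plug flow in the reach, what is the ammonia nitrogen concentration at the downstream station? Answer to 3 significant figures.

Conservation of mass: C = (37.70·0.1100 + 4.740·24.90) / 42.44 = 122.2/42.44 = 2.879 mg/L.
Travel time t = 31.7·1000 / 0.92 = 34460 s = 9.571 h.
Half-life 24.9 h → k = ln 2 / 24.9 = 0.02784 h⁻¹ = 0.6681 d⁻¹.
First-order decay: C = 2.879·exp(−k·t) = 2.879·0.7661 = 2.205 mg/L.

2.21 mg/L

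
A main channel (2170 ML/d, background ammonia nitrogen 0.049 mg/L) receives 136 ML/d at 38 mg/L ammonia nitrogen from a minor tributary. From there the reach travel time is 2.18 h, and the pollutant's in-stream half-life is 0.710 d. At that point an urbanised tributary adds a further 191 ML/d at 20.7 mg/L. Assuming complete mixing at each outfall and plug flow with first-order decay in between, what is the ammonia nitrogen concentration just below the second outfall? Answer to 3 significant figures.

3.52 mg/L

Mass balance: C = (2170·0.04900 + 136.0·38.00) / 2306 = 5274/2306 = 2.287 mg/L; combined flow 2306 ML/d.
Half-life 0.710 d → k = ln 2 / 0.710 = 0.9763 d⁻¹.
Applying C = C₀e^(−kt): 2.287 × 0.9151 = 2.093 mg/L.
At the second outfall, C = (2306·2.093 + 191.0·20.70) / (2306 + 191.0) = 3.516 mg/L.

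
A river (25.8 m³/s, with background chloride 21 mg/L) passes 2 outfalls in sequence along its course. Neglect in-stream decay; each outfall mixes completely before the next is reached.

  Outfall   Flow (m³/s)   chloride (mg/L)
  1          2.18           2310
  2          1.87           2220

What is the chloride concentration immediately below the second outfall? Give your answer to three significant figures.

After outfall 1: Q = 25.80 + 2.180 = 27.98 m³/s; C = (25.80·21.00 + 2.180·2310)/27.98 = 199.3 mg/L.
After outfall 2: Q = 27.98 + 1.870 = 29.85 m³/s; C = (27.98·199.3 + 1.870·2220)/29.85 = 325.9 mg/L.

326 mg/L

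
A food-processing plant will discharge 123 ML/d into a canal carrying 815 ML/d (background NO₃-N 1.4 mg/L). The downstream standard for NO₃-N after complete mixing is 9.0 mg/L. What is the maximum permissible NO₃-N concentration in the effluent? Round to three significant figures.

At the limit, (Qr·Cr + Qe·Cₑ)/(Qr + Qe) = 9.0:
Cₑ = (938.0·9.0 − 815.0·1.400) / 123.0 = 59.36 mg/L.

59.4 mg/L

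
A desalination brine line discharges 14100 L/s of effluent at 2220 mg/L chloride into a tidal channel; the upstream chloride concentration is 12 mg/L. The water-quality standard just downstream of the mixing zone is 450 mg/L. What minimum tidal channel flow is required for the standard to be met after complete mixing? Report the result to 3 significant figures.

57000 L/s

Set C_mix = 450: (Q·12.00 + 14100·2220) / (Q + 14100) = 450
→ Q = 14100·(2220 − 450)/(450 − 12.00) = 56980 L/s.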